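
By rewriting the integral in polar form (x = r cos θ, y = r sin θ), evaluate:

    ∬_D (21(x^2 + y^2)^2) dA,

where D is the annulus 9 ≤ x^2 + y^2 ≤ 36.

The region D is 3 ≤ r ≤ 6, 0 ≤ θ ≤ 2π in polar coordinates, where x = r cos(θ), y = r sin(θ), and dA = r dr dθ.

Under the substitution, the integrand becomes 21r^4, so

    ∬_D (21(x^2 + y^2)^2) dA = ∫_{0}^{2π} ∫_{3}^{6} (21r^4) · r dr dθ.

Inner integral (in r): ∫_{3}^{6} (21r^4) · r dr = 321489/2.

Outer integral (in θ): ∫_{0}^{2π} (321489/2) dθ = 321489π.

Therefore ∬_D (21(x^2 + y^2)^2) dA = 321489π.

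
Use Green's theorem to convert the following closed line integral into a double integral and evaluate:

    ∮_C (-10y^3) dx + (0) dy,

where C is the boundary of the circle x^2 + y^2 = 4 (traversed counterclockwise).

Green's theorem converts the closed line integral into a double integral over the enclosed region D:

    ∮_C P dx + Q dy = ∬_D (∂Q/∂x - ∂P/∂y) dA.

Here P = -10y^3, Q = 0, so

    ∂Q/∂x = 0,    ∂P/∂y = -30y^2,
    ∂Q/∂x - ∂P/∂y = 30y^2.

D is the region x^2 + y^2 ≤ 4. Evaluating the double integral:

In polar coordinates (x = r cos θ, y = r sin θ, dA = r dr dθ) the integrand becomes 30r^2sin(θ)^2, so

    ∬_D (30y^2) dA = ∫_0^{2π} ∫_0^{2} (30r^2sin(θ)^2) · r dr dθ.

Inner (r from 0 to 2): 120sin(θ)^2.
Outer (θ from 0 to 2π): 120π.

Therefore ∮_C P dx + Q dy = 120π.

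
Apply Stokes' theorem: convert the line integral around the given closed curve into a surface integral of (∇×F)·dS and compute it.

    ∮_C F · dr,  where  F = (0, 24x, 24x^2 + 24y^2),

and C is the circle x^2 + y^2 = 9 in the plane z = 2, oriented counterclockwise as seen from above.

Let S be the flat disk x^2 + y^2 ≤ 9 in the plane z = 2, with upward unit normal n̂ = ẑ. By Stokes' theorem,

    ∮_C F · dr = ∬_S (∇ × F) · n̂ dS = ∬_D (curl F)_z dA,

where D is the disk x^2 + y^2 ≤ 9.

Compute the curl of F = (0, 24x, 24x^2 + 24y^2):
    (∇ × F)_x = ∂F_z/∂y - ∂F_y/∂z = 48y,
    (∇ × F)_y = ∂F_x/∂z - ∂F_z/∂x = -48x,
    (∇ × F)_z = ∂F_y/∂x - ∂F_x/∂y = 24.

On z = 2, (curl F)_z = 24.

Convert to polar (x = r cos θ, y = r sin θ, dA = r dr dθ); the integrand becomes 24, so

    ∬_D (curl F)_z dA = ∫_0^{2π} ∫_0^{3} (24) · r dr dθ.

Inner (r from 0 to 3): 108.
Outer (θ from 0 to 2π): 216π.

Therefore ∮_C F · dr = 216π.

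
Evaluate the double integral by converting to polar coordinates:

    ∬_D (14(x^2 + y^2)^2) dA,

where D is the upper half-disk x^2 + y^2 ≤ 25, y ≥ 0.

The region D is 0 ≤ r ≤ 5, 0 ≤ θ ≤ π in polar coordinates, where x = r cos(θ), y = r sin(θ), and dA = r dr dθ.

Under the substitution, the integrand becomes 14r^4, so

    ∬_D (14(x^2 + y^2)^2) dA = ∫_{0}^{π} ∫_{0}^{5} (14r^4) · r dr dθ.

Inner integral (in r): ∫_{0}^{5} (14r^4) · r dr = 109375/3.

Outer integral (in θ): ∫_{0}^{π} (109375/3) dθ = 109375π/3.

Therefore ∬_D (14(x^2 + y^2)^2) dA = 109375π/3.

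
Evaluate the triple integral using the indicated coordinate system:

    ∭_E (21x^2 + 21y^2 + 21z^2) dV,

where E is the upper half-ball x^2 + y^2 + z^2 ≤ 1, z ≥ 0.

In spherical coordinates, x = ρ sin(φ) cos(θ), y = ρ sin(φ) sin(θ), z = ρ cos(φ), and dV = ρ^2 sin(φ) dρ dφ dθ.

The integrand becomes 21ρ^2, so

    ∭_E (21x^2 + 21y^2 + 21z^2) dV = ∫_{0}^{2π} ∫_{0}^{π/2} ∫_{0}^{1} (21ρ^2) · ρ^2 sin(φ) dρ dφ dθ.

Inner (ρ): 21sin(φ)/5.
Middle (φ): 21/5.
Outer (θ): 42π/5.

Therefore the triple integral equals 42π/5.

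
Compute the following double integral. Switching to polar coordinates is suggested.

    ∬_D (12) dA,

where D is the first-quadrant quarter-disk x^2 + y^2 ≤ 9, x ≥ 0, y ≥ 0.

The region D is 0 ≤ r ≤ 3, 0 ≤ θ ≤ π/2 in polar coordinates, where x = r cos(θ), y = r sin(θ), and dA = r dr dθ.

Under the substitution, the integrand becomes 12, so

    ∬_D (12) dA = ∫_{0}^{π/2} ∫_{0}^{3} (12) · r dr dθ.

Inner integral (in r): ∫_{0}^{3} (12) · r dr = 54.

Outer integral (in θ): ∫_{0}^{π/2} (54) dθ = 27π.

Therefore ∬_D (12) dA = 27π.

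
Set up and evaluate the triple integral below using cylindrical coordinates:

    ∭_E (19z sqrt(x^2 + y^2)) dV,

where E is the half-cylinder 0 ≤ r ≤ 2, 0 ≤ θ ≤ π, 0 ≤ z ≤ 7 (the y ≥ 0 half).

In cylindrical coordinates, x = r cos(θ), y = r sin(θ), z = z, and dV = r dr dθ dz.

The integrand becomes 19r z, so

    ∭_E (19z sqrt(x^2 + y^2)) dV = ∫_{0}^{π} ∫_{0}^{2} ∫_{0}^{7} (19r z) · r dz dr dθ.

Inner (z): 931r^2/2.
Middle (r from 0 to 2): 3724/3.
Outer (θ): 3724π/3.

Therefore the triple integral equals 3724π/3.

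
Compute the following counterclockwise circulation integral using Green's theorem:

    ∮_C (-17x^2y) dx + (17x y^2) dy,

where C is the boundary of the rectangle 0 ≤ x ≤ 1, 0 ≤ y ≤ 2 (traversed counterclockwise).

Green's theorem converts the closed line integral into a double integral over the enclosed region D:

    ∮_C P dx + Q dy = ∬_D (∂Q/∂x - ∂P/∂y) dA.

Here P = -17x^2y, Q = 17x y^2, so

    ∂Q/∂x = 17y^2,    ∂P/∂y = -17x^2,
    ∂Q/∂x - ∂P/∂y = 17x^2 + 17y^2.

D is the region 0 ≤ x ≤ 1, 0 ≤ y ≤ 2. Evaluating the double integral:

    ∬_D (17x^2 + 17y^2) dA = ∫_0^{1} ∫_0^{2} (17x^2 + 17y^2) dy dx.

Inner (y from 0 to 2): 34x^2 + 136/3.
Outer (x from 0 to 1): 170/3.

Therefore ∮_C P dx + Q dy = 170/3.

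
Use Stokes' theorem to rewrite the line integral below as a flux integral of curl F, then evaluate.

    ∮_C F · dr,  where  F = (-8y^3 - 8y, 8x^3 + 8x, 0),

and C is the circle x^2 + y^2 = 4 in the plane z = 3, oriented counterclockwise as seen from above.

Let S be the flat disk x^2 + y^2 ≤ 4 in the plane z = 3, with upward unit normal n̂ = ẑ. By Stokes' theorem,

    ∮_C F · dr = ∬_S (∇ × F) · n̂ dS = ∬_D (curl F)_z dA,

where D is the disk x^2 + y^2 ≤ 4.

Compute the curl of F = (-8y^3 - 8y, 8x^3 + 8x, 0):
    (∇ × F)_x = ∂F_z/∂y - ∂F_y/∂z = 0,
    (∇ × F)_y = ∂F_x/∂z - ∂F_z/∂x = 0,
    (∇ × F)_z = ∂F_y/∂x - ∂F_x/∂y = 24x^2 + 24y^2 + 16.

On z = 3, (curl F)_z = 24x^2 + 24y^2 + 16.

Convert to polar (x = r cos θ, y = r sin θ, dA = r dr dθ); the integrand becomes 24r^2 + 16, so

    ∬_D (curl F)_z dA = ∫_0^{2π} ∫_0^{2} (24r^2 + 16) · r dr dθ.

Inner (r from 0 to 2): 128.
Outer (θ from 0 to 2π): 256π.

Therefore ∮_C F · dr = 256π.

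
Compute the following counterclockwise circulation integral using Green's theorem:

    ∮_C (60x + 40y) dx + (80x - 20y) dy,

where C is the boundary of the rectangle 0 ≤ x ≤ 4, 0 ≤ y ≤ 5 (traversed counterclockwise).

Green's theorem converts the closed line integral into a double integral over the enclosed region D:

    ∮_C P dx + Q dy = ∬_D (∂Q/∂x - ∂P/∂y) dA.

Here P = 60x + 40y, Q = 80x - 20y, so

    ∂Q/∂x = 80,    ∂P/∂y = 40,
    ∂Q/∂x - ∂P/∂y = 40.

D is the region 0 ≤ x ≤ 4, 0 ≤ y ≤ 5. Evaluating the double integral:

    ∬_D (40) dA = ∫_0^{4} ∫_0^{5} (40) dy dx.

Inner (y from 0 to 5): 200.
Outer (x from 0 to 4): 800.

Therefore ∮_C P dx + Q dy = 800.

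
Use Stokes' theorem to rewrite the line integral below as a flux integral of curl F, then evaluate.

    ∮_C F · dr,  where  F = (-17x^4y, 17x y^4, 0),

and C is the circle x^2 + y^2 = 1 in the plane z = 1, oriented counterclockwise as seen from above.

Let S be the flat disk x^2 + y^2 ≤ 1 in the plane z = 1, with upward unit normal n̂ = ẑ. By Stokes' theorem,

    ∮_C F · dr = ∬_S (∇ × F) · n̂ dS = ∬_D (curl F)_z dA,

where D is the disk x^2 + y^2 ≤ 1.

Compute the curl of F = (-17x^4y, 17x y^4, 0):
    (∇ × F)_x = ∂F_z/∂y - ∂F_y/∂z = 0,
    (∇ × F)_y = ∂F_x/∂z - ∂F_z/∂x = 0,
    (∇ × F)_z = ∂F_y/∂x - ∂F_x/∂y = 17x^4 + 17y^4.

On z = 1, (curl F)_z = 17x^4 + 17y^4.

Convert to polar (x = r cos θ, y = r sin θ, dA = r dr dθ); the integrand becomes 17r^4(sin(θ)^4 + cos(θ)^4), so

    ∬_D (curl F)_z dA = ∫_0^{2π} ∫_0^{1} (17r^4(sin(θ)^4 + cos(θ)^4)) · r dr dθ.

Inner (r from 0 to 1): 17sin(θ)^4/6 + 17cos(θ)^4/6.
Outer (θ from 0 to 2π): 17π/4.

Therefore ∮_C F · dr = 17π/4.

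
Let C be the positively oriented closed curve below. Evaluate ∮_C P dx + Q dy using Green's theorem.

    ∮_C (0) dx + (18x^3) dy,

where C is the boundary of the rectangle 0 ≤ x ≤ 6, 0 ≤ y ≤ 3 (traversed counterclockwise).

Green's theorem converts the closed line integral into a double integral over the enclosed region D:

    ∮_C P dx + Q dy = ∬_D (∂Q/∂x - ∂P/∂y) dA.

Here P = 0, Q = 18x^3, so

    ∂Q/∂x = 54x^2,    ∂P/∂y = 0,
    ∂Q/∂x - ∂P/∂y = 54x^2.

D is the region 0 ≤ x ≤ 6, 0 ≤ y ≤ 3. Evaluating the double integral:

    ∬_D (54x^2) dA = ∫_0^{6} ∫_0^{3} (54x^2) dy dx.

Inner (y from 0 to 3): 162x^2.
Outer (x from 0 to 6): 11664.

Therefore ∮_C P dx + Q dy = 11664.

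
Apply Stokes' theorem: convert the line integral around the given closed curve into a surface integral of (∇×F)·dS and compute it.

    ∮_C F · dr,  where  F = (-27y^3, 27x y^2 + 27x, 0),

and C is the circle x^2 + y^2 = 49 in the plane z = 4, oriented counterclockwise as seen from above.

Let S be the flat disk x^2 + y^2 ≤ 49 in the plane z = 4, with upward unit normal n̂ = ẑ. By Stokes' theorem,

    ∮_C F · dr = ∬_S (∇ × F) · n̂ dS = ∬_D (curl F)_z dA,

where D is the disk x^2 + y^2 ≤ 49.

Compute the curl of F = (-27y^3, 27x y^2 + 27x, 0):
    (∇ × F)_x = ∂F_z/∂y - ∂F_y/∂z = 0,
    (∇ × F)_y = ∂F_x/∂z - ∂F_z/∂x = 0,
    (∇ × F)_z = ∂F_y/∂x - ∂F_x/∂y = 108y^2 + 27.

On z = 4, (curl F)_z = 108y^2 + 27.

Convert to polar (x = r cos θ, y = r sin θ, dA = r dr dθ); the integrand becomes 108r^2sin(θ)^2 + 27, so

    ∬_D (curl F)_z dA = ∫_0^{2π} ∫_0^{7} (108r^2sin(θ)^2 + 27) · r dr dθ.

Inner (r from 0 to 7): 64827sin(θ)^2 + 1323/2.
Outer (θ from 0 to 2π): 66150π.

Therefore ∮_C F · dr = 66150π.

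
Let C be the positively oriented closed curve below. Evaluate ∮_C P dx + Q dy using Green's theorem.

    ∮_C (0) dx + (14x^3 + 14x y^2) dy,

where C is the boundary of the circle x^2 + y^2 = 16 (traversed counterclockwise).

Green's theorem converts the closed line integral into a double integral over the enclosed region D:

    ∮_C P dx + Q dy = ∬_D (∂Q/∂x - ∂P/∂y) dA.

Here P = 0, Q = 14x^3 + 14x y^2, so

    ∂Q/∂x = 42x^2 + 14y^2,    ∂P/∂y = 0,
    ∂Q/∂x - ∂P/∂y = 42x^2 + 14y^2.

D is the region x^2 + y^2 ≤ 16. Evaluating the double integral:

In polar coordinates (x = r cos θ, y = r sin θ, dA = r dr dθ) the integrand becomes 14r^2(cos(2θ) + 2), so

    ∬_D (42x^2 + 14y^2) dA = ∫_0^{2π} ∫_0^{4} (14r^2(cos(2θ) + 2)) · r dr dθ.

Inner (r from 0 to 4): 896cos(2θ) + 1792.
Outer (θ from 0 to 2π): 3584π.

Therefore ∮_C P dx + Q dy = 3584π.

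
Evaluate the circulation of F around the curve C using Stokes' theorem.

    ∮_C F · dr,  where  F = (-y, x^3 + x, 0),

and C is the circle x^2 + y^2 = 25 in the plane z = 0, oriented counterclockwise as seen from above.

Let S be the flat disk x^2 + y^2 ≤ 25 in the plane z = 0, with upward unit normal n̂ = ẑ. By Stokes' theorem,

    ∮_C F · dr = ∬_S (∇ × F) · n̂ dS = ∬_D (curl F)_z dA,

where D is the disk x^2 + y^2 ≤ 25.

Compute the curl of F = (-y, x^3 + x, 0):
    (∇ × F)_x = ∂F_z/∂y - ∂F_y/∂z = 0,
    (∇ × F)_y = ∂F_x/∂z - ∂F_z/∂x = 0,
    (∇ × F)_z = ∂F_y/∂x - ∂F_x/∂y = 3x^2 + 2.

On z = 0, (curl F)_z = 3x^2 + 2.

Convert to polar (x = r cos θ, y = r sin θ, dA = r dr dθ); the integrand becomes 3r^2cos(θ)^2 + 2, so

    ∬_D (curl F)_z dA = ∫_0^{2π} ∫_0^{5} (3r^2cos(θ)^2 + 2) · r dr dθ.

Inner (r from 0 to 5): 1875cos(θ)^2/4 + 25.
Outer (θ from 0 to 2π): 2075π/4.

Therefore ∮_C F · dr = 2075π/4.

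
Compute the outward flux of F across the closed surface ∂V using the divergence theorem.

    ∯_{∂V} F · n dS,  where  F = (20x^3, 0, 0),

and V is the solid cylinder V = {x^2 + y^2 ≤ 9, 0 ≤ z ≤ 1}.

By the divergence theorem,

    ∯_{∂V} F · n dS = ∭_V (∇ · F) dV.

Compute the divergence:
    ∇ · F = ∂F_x/∂x + ∂F_y/∂y + ∂F_z/∂z = 60x^2 + 0 + 0 = 60x^2.

In cylindrical coordinates, x = r cos(θ), y = r sin(θ), z = z, dV = r dr dθ dz, with 0 ≤ r ≤ 3, 0 ≤ θ ≤ 2π, 0 ≤ z ≤ 1.

The integrand, after substitution and multiplying by the volume element, becomes (60r^2cos(θ)^2) · r, so

    ∭_V (∇·F) dV = ∫_0^{2π} ∫_0^{3} ∫_0^{1} (60r^2cos(θ)^2) · r dz dr dθ.

Inner (z from 0 to 1): 60r^3cos(θ)^2.
Middle (r from 0 to 3): 1215cos(θ)^2.
Outer (θ from 0 to 2π): 1215π.

Therefore ∯_{∂V} F · n dS = 1215π.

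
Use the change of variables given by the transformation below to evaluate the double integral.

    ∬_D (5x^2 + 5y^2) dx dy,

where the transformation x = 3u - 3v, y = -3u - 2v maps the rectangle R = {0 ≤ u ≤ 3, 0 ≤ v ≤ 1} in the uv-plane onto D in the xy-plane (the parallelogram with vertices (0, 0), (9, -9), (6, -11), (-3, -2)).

Compute the Jacobian determinant of (x, y) with respect to (u, v):

    ∂(x,y)/∂(u,v) = | 3  -3 | = (3)(-2) - (-3)(-3) = -15.
                   | -3  -2 |

Its absolute value is |J| = 15 (the area scaling factor).

Substituting x = 3u - 3v, y = -3u - 2v into the integrand,

    5x^2 + 5y^2 → 90u^2 - 30u v + 65v^2,

so the integral becomes

    ∬_R (90u^2 - 30u v + 65v^2) · |J| du dv = ∫_0^3 ∫_0^1 (1350u^2 - 450u v + 975v^2) dv du.

Inner (v): 1350u^2 - 225u + 325.
Outer (u): 24225/2.

Therefore ∬_D (5x^2 + 5y^2) dx dy = 24225/2.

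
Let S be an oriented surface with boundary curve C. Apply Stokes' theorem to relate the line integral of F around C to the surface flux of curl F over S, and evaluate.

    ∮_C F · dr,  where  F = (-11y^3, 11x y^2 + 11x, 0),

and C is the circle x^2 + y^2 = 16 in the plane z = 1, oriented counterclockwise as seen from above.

Let S be the flat disk x^2 + y^2 ≤ 16 in the plane z = 1, with upward unit normal n̂ = ẑ. By Stokes' theorem,

    ∮_C F · dr = ∬_S (∇ × F) · n̂ dS = ∬_D (curl F)_z dA,

where D is the disk x^2 + y^2 ≤ 16.

Compute the curl of F = (-11y^3, 11x y^2 + 11x, 0):
    (∇ × F)_x = ∂F_z/∂y - ∂F_y/∂z = 0,
    (∇ × F)_y = ∂F_x/∂z - ∂F_z/∂x = 0,
    (∇ × F)_z = ∂F_y/∂x - ∂F_x/∂y = 44y^2 + 11.

On z = 1, (curl F)_z = 44y^2 + 11.

Convert to polar (x = r cos θ, y = r sin θ, dA = r dr dθ); the integrand becomes 44r^2sin(θ)^2 + 11, so

    ∬_D (curl F)_z dA = ∫_0^{2π} ∫_0^{4} (44r^2sin(θ)^2 + 11) · r dr dθ.

Inner (r from 0 to 4): 2816sin(θ)^2 + 88.
Outer (θ from 0 to 2π): 2992π.

Therefore ∮_C F · dr = 2992π.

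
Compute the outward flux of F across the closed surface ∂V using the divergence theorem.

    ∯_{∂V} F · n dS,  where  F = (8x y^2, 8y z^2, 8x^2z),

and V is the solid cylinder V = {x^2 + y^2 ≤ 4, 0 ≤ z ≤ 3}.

By the divergence theorem,

    ∯_{∂V} F · n dS = ∭_V (∇ · F) dV.

Compute the divergence:
    ∇ · F = ∂F_x/∂x + ∂F_y/∂y + ∂F_z/∂z = 8y^2 + 8z^2 + 8x^2 = 8x^2 + 8y^2 + 8z^2.

In cylindrical coordinates, x = r cos(θ), y = r sin(θ), z = z, dV = r dr dθ dz, with 0 ≤ r ≤ 2, 0 ≤ θ ≤ 2π, 0 ≤ z ≤ 3.

The integrand, after substitution and multiplying by the volume element, becomes (8r^2 + 8z^2) · r, so

    ∭_V (∇·F) dV = ∫_0^{2π} ∫_0^{2} ∫_0^{3} (8r^2 + 8z^2) · r dz dr dθ.

Inner (z from 0 to 3): 24r (r^2 + 3).
Middle (r from 0 to 2): 240.
Outer (θ from 0 to 2π): 480π.

Therefore ∯_{∂V} F · n dS = 480π.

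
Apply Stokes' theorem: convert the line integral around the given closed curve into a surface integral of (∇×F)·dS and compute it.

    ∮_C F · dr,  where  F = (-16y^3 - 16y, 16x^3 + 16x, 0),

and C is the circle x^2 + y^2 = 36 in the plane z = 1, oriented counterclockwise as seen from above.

Let S be the flat disk x^2 + y^2 ≤ 36 in the plane z = 1, with upward unit normal n̂ = ẑ. By Stokes' theorem,

    ∮_C F · dr = ∬_S (∇ × F) · n̂ dS = ∬_D (curl F)_z dA,

where D is the disk x^2 + y^2 ≤ 36.

Compute the curl of F = (-16y^3 - 16y, 16x^3 + 16x, 0):
    (∇ × F)_x = ∂F_z/∂y - ∂F_y/∂z = 0,
    (∇ × F)_y = ∂F_x/∂z - ∂F_z/∂x = 0,
    (∇ × F)_z = ∂F_y/∂x - ∂F_x/∂y = 48x^2 + 48y^2 + 32.

On z = 1, (curl F)_z = 48x^2 + 48y^2 + 32.

Convert to polar (x = r cos θ, y = r sin θ, dA = r dr dθ); the integrand becomes 48r^2 + 32, so

    ∬_D (curl F)_z dA = ∫_0^{2π} ∫_0^{6} (48r^2 + 32) · r dr dθ.

Inner (r from 0 to 6): 16128.
Outer (θ from 0 to 2π): 32256π.

Therefore ∮_C F · dr = 32256π.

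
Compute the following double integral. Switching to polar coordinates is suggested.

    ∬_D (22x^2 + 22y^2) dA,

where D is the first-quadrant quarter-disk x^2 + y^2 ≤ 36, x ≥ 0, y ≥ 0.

The region D is 0 ≤ r ≤ 6, 0 ≤ θ ≤ π/2 in polar coordinates, where x = r cos(θ), y = r sin(θ), and dA = r dr dθ.

Under the substitution, the integrand becomes 22r^2, so

    ∬_D (22x^2 + 22y^2) dA = ∫_{0}^{π/2} ∫_{0}^{6} (22r^2) · r dr dθ.

Inner integral (in r): ∫_{0}^{6} (22r^2) · r dr = 7128.

Outer integral (in θ): ∫_{0}^{π/2} (7128) dθ = 3564π.

Therefore ∬_D (22x^2 + 22y^2) dA = 3564π.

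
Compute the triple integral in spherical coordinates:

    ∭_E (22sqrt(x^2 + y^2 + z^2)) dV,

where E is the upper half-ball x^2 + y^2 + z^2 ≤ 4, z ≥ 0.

In spherical coordinates, x = ρ sin(φ) cos(θ), y = ρ sin(φ) sin(θ), z = ρ cos(φ), and dV = ρ^2 sin(φ) dρ dφ dθ.

The integrand becomes 22ρ, so

    ∭_E (22sqrt(x^2 + y^2 + z^2)) dV = ∫_{0}^{2π} ∫_{0}^{π/2} ∫_{0}^{2} (22ρ) · ρ^2 sin(φ) dρ dφ dθ.

Inner (ρ): 88sin(φ).
Middle (φ): 88.
Outer (θ): 176π.

Therefore the triple integral equals 176π.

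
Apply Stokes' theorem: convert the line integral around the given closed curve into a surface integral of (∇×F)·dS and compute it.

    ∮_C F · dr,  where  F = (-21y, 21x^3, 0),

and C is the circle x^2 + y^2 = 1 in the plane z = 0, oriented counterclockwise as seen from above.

Let S be the flat disk x^2 + y^2 ≤ 1 in the plane z = 0, with upward unit normal n̂ = ẑ. By Stokes' theorem,

    ∮_C F · dr = ∬_S (∇ × F) · n̂ dS = ∬_D (curl F)_z dA,

where D is the disk x^2 + y^2 ≤ 1.

Compute the curl of F = (-21y, 21x^3, 0):
    (∇ × F)_x = ∂F_z/∂y - ∂F_y/∂z = 0,
    (∇ × F)_y = ∂F_x/∂z - ∂F_z/∂x = 0,
    (∇ × F)_z = ∂F_y/∂x - ∂F_x/∂y = 63x^2 + 21.

On z = 0, (curl F)_z = 63x^2 + 21.

Convert to polar (x = r cos θ, y = r sin θ, dA = r dr dθ); the integrand becomes 63r^2cos(θ)^2 + 21, so

    ∬_D (curl F)_z dA = ∫_0^{2π} ∫_0^{1} (63r^2cos(θ)^2 + 21) · r dr dθ.

Inner (r from 0 to 1): 63cos(θ)^2/4 + 21/2.
Outer (θ from 0 to 2π): 147π/4.

Therefore ∮_C F · dr = 147π/4.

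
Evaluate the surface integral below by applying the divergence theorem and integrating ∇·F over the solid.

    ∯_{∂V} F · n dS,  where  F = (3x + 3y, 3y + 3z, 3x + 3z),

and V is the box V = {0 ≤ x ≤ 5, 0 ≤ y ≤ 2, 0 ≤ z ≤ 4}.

By the divergence theorem,

    ∯_{∂V} F · n dS = ∭_V (∇ · F) dV.

Compute the divergence:
    ∇ · F = ∂F_x/∂x + ∂F_y/∂y + ∂F_z/∂z = 3 + 3 + 3 = 9.

V is a rectangular box, so dV = dx dy dz with 0 ≤ x ≤ 5, 0 ≤ y ≤ 2, 0 ≤ z ≤ 4.

Integrate (9) over V as an iterated integral:

    ∭_V (∇·F) dV = ∫_0^{5} ∫_0^{2} ∫_0^{4} (9) dz dy dx.

Inner (z from 0 to 4): 36.
Middle (y from 0 to 2): 72.
Outer (x from 0 to 5): 360.

Therefore ∯_{∂V} F · n dS = 360.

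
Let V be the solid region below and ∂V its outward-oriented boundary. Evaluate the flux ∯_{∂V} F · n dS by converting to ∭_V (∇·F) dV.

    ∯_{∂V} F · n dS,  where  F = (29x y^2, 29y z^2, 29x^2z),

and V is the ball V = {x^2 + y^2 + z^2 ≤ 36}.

By the divergence theorem,

    ∯_{∂V} F · n dS = ∭_V (∇ · F) dV.

Compute the divergence:
    ∇ · F = ∂F_x/∂x + ∂F_y/∂y + ∂F_z/∂z = 29y^2 + 29z^2 + 29x^2 = 29x^2 + 29y^2 + 29z^2.

In spherical coordinates, x = ρ sin(φ) cos(θ), y = ρ sin(φ) sin(θ), z = ρ cos(φ), dV = ρ^2 sin(φ) dρ dφ dθ, with 0 ≤ ρ ≤ 6, 0 ≤ φ ≤ π, 0 ≤ θ ≤ 2π.

The integrand, after substitution and multiplying by the volume element, becomes (29ρ^2) · ρ^2 sin(φ), so

    ∭_V (∇·F) dV = ∫_0^{2π} ∫_0^{π} ∫_0^{6} (29ρ^2) · ρ^2 sin(φ) dρ dφ dθ.

Inner (ρ from 0 to 6): 225504sin(φ)/5.
Middle (φ from 0 to π): 451008/5.
Outer (θ from 0 to 2π): 902016π/5.

Therefore ∯_{∂V} F · n dS = 902016π/5.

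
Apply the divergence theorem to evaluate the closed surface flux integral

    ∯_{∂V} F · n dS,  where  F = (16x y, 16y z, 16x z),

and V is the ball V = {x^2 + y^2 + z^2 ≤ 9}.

By the divergence theorem,

    ∯_{∂V} F · n dS = ∭_V (∇ · F) dV.

Compute the divergence:
    ∇ · F = ∂F_x/∂x + ∂F_y/∂y + ∂F_z/∂z = 16y + 16z + 16x = 16x + 16y + 16z.

In spherical coordinates, x = ρ sin(φ) cos(θ), y = ρ sin(φ) sin(θ), z = ρ cos(φ), dV = ρ^2 sin(φ) dρ dφ dθ, with 0 ≤ ρ ≤ 3, 0 ≤ φ ≤ π, 0 ≤ θ ≤ 2π.

The integrand, after substitution and multiplying by the volume element, becomes (16ρ (sqrt(2)sin(φ)sin(θ + π/4) + cos(φ))) · ρ^2 sin(φ), so

    ∭_V (∇·F) dV = ∫_0^{2π} ∫_0^{π} ∫_0^{3} (16ρ (sqrt(2)sin(φ)sin(θ + π/4) + cos(φ))) · ρ^2 sin(φ) dρ dφ dθ.

Inner (ρ from 0 to 3): 324(sqrt(2)sin(φ)sin(θ + π/4) + cos(φ))sin(φ).
Middle (φ from 0 to π): 162sqrt(2)π sin(θ + π/4).
Outer (θ from 0 to 2π): 0.

Therefore ∯_{∂V} F · n dS = 0.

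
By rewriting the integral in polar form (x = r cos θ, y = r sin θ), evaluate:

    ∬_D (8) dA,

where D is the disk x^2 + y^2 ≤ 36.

The region D is 0 ≤ r ≤ 6, 0 ≤ θ ≤ 2π in polar coordinates, where x = r cos(θ), y = r sin(θ), and dA = r dr dθ.

Under the substitution, the integrand becomes 8, so

    ∬_D (8) dA = ∫_{0}^{2π} ∫_{0}^{6} (8) · r dr dθ.

Inner integral (in r): ∫_{0}^{6} (8) · r dr = 144.

Outer integral (in θ): ∫_{0}^{2π} (144) dθ = 288π.

Therefore ∬_D (8) dA = 288π.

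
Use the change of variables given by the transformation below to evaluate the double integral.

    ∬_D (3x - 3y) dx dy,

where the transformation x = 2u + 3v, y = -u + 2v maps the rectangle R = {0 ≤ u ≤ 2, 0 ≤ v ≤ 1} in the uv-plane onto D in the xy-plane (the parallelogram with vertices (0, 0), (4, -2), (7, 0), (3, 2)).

Compute the Jacobian determinant of (x, y) with respect to (u, v):

    ∂(x,y)/∂(u,v) = | 2  3 | = (2)(2) - (3)(-1) = 7.
                   | -1  2 |

Its absolute value is |J| = 7 (the area scaling factor).

Substituting x = 2u + 3v, y = -u + 2v into the integrand,

    3x - 3y → 9u + 3v,

so the integral becomes

    ∬_R (9u + 3v) · |J| du dv = ∫_0^2 ∫_0^1 (63u + 21v) dv du.

Inner (v): 63u + 21/2.
Outer (u): 147.

Therefore ∬_D (3x - 3y) dx dy = 147.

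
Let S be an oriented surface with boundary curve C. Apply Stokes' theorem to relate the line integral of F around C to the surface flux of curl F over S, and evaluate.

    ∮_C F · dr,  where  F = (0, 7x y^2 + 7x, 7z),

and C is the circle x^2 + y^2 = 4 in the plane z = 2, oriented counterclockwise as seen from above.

Let S be the flat disk x^2 + y^2 ≤ 4 in the plane z = 2, with upward unit normal n̂ = ẑ. By Stokes' theorem,

    ∮_C F · dr = ∬_S (∇ × F) · n̂ dS = ∬_D (curl F)_z dA,

where D is the disk x^2 + y^2 ≤ 4.

Compute the curl of F = (0, 7x y^2 + 7x, 7z):
    (∇ × F)_x = ∂F_z/∂y - ∂F_y/∂z = 0,
    (∇ × F)_y = ∂F_x/∂z - ∂F_z/∂x = 0,
    (∇ × F)_z = ∂F_y/∂x - ∂F_x/∂y = 7y^2 + 7.

On z = 2, (curl F)_z = 7y^2 + 7.

Convert to polar (x = r cos θ, y = r sin θ, dA = r dr dθ); the integrand becomes 7r^2sin(θ)^2 + 7, so

    ∬_D (curl F)_z dA = ∫_0^{2π} ∫_0^{2} (7r^2sin(θ)^2 + 7) · r dr dθ.

Inner (r from 0 to 2): 28 - 14cos(2θ).
Outer (θ from 0 to 2π): 56π.

Therefore ∮_C F · dr = 56π.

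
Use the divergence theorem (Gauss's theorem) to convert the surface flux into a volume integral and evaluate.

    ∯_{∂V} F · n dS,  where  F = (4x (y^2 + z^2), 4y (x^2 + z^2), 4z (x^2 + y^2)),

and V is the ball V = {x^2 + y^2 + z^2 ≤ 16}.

By the divergence theorem,

    ∯_{∂V} F · n dS = ∭_V (∇ · F) dV.

Compute the divergence:
    ∇ · F = ∂F_x/∂x + ∂F_y/∂y + ∂F_z/∂z = 4y^2 + 4z^2 + 4x^2 + 4z^2 + 4x^2 + 4y^2 = 8x^2 + 8y^2 + 8z^2.

In spherical coordinates, x = ρ sin(φ) cos(θ), y = ρ sin(φ) sin(θ), z = ρ cos(φ), dV = ρ^2 sin(φ) dρ dφ dθ, with 0 ≤ ρ ≤ 4, 0 ≤ φ ≤ π, 0 ≤ θ ≤ 2π.

The integrand, after substitution and multiplying by the volume element, becomes (8ρ^2) · ρ^2 sin(φ), so

    ∭_V (∇·F) dV = ∫_0^{2π} ∫_0^{π} ∫_0^{4} (8ρ^2) · ρ^2 sin(φ) dρ dφ dθ.

Inner (ρ from 0 to 4): 8192sin(φ)/5.
Middle (φ from 0 to π): 16384/5.
Outer (θ from 0 to 2π): 32768π/5.

Therefore ∯_{∂V} F · n dS = 32768π/5.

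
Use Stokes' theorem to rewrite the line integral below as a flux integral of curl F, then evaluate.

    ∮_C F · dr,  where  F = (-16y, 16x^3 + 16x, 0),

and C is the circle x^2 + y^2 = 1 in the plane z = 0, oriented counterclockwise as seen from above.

Let S be the flat disk x^2 + y^2 ≤ 1 in the plane z = 0, with upward unit normal n̂ = ẑ. By Stokes' theorem,

    ∮_C F · dr = ∬_S (∇ × F) · n̂ dS = ∬_D (curl F)_z dA,

where D is the disk x^2 + y^2 ≤ 1.

Compute the curl of F = (-16y, 16x^3 + 16x, 0):
    (∇ × F)_x = ∂F_z/∂y - ∂F_y/∂z = 0,
    (∇ × F)_y = ∂F_x/∂z - ∂F_z/∂x = 0,
    (∇ × F)_z = ∂F_y/∂x - ∂F_x/∂y = 48x^2 + 32.

On z = 0, (curl F)_z = 48x^2 + 32.

Convert to polar (x = r cos θ, y = r sin θ, dA = r dr dθ); the integrand becomes 48r^2cos(θ)^2 + 32, so

    ∬_D (curl F)_z dA = ∫_0^{2π} ∫_0^{1} (48r^2cos(θ)^2 + 32) · r dr dθ.

Inner (r from 0 to 1): 12cos(θ)^2 + 16.
Outer (θ from 0 to 2π): 44π.

Therefore ∮_C F · dr = 44π.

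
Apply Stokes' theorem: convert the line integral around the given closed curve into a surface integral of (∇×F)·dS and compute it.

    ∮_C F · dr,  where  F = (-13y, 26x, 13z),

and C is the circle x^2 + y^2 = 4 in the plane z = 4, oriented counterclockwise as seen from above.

Let S be the flat disk x^2 + y^2 ≤ 4 in the plane z = 4, with upward unit normal n̂ = ẑ. By Stokes' theorem,

    ∮_C F · dr = ∬_S (∇ × F) · n̂ dS = ∬_D (curl F)_z dA,

where D is the disk x^2 + y^2 ≤ 4.

Compute the curl of F = (-13y, 26x, 13z):
    (∇ × F)_x = ∂F_z/∂y - ∂F_y/∂z = 0,
    (∇ × F)_y = ∂F_x/∂z - ∂F_z/∂x = 0,
    (∇ × F)_z = ∂F_y/∂x - ∂F_x/∂y = 39.

On z = 4, (curl F)_z = 39.

Convert to polar (x = r cos θ, y = r sin θ, dA = r dr dθ); the integrand becomes 39, so

    ∬_D (curl F)_z dA = ∫_0^{2π} ∫_0^{2} (39) · r dr dθ.

Inner (r from 0 to 2): 78.
Outer (θ from 0 to 2π): 156π.

Therefore ∮_C F · dr = 156π.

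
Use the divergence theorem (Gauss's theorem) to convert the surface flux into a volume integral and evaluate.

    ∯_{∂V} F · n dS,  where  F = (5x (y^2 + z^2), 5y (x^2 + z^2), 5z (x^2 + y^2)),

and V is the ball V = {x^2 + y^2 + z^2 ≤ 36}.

By the divergence theorem,

    ∯_{∂V} F · n dS = ∭_V (∇ · F) dV.

Compute the divergence:
    ∇ · F = ∂F_x/∂x + ∂F_y/∂y + ∂F_z/∂z = 5y^2 + 5z^2 + 5x^2 + 5z^2 + 5x^2 + 5y^2 = 10x^2 + 10y^2 + 10z^2.

In spherical coordinates, x = ρ sin(φ) cos(θ), y = ρ sin(φ) sin(θ), z = ρ cos(φ), dV = ρ^2 sin(φ) dρ dφ dθ, with 0 ≤ ρ ≤ 6, 0 ≤ φ ≤ π, 0 ≤ θ ≤ 2π.

The integrand, after substitution and multiplying by the volume element, becomes (10ρ^2) · ρ^2 sin(φ), so

    ∭_V (∇·F) dV = ∫_0^{2π} ∫_0^{π} ∫_0^{6} (10ρ^2) · ρ^2 sin(φ) dρ dφ dθ.

Inner (ρ from 0 to 6): 15552sin(φ).
Middle (φ from 0 to π): 31104.
Outer (θ from 0 to 2π): 62208π.

Therefore ∯_{∂V} F · n dS = 62208π.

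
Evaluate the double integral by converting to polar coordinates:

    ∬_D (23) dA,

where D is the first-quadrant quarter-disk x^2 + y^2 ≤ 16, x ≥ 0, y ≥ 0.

The region D is 0 ≤ r ≤ 4, 0 ≤ θ ≤ π/2 in polar coordinates, where x = r cos(θ), y = r sin(θ), and dA = r dr dθ.

Under the substitution, the integrand becomes 23, so

    ∬_D (23) dA = ∫_{0}^{π/2} ∫_{0}^{4} (23) · r dr dθ.

Inner integral (in r): ∫_{0}^{4} (23) · r dr = 184.

Outer integral (in θ): ∫_{0}^{π/2} (184) dθ = 92π.

Therefore ∬_D (23) dA = 92π.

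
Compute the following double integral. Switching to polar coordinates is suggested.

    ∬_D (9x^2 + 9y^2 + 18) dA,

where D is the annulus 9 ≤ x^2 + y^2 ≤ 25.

The region D is 3 ≤ r ≤ 5, 0 ≤ θ ≤ 2π in polar coordinates, where x = r cos(θ), y = r sin(θ), and dA = r dr dθ.

Under the substitution, the integrand becomes 9r^2 + 18, so

    ∬_D (9x^2 + 9y^2 + 18) dA = ∫_{0}^{2π} ∫_{3}^{5} (9r^2 + 18) · r dr dθ.

Inner integral (in r): ∫_{3}^{5} (9r^2 + 18) · r dr = 1368.

Outer integral (in θ): ∫_{0}^{2π} (1368) dθ = 2736π.

Therefore ∬_D (9x^2 + 9y^2 + 18) dA = 2736π.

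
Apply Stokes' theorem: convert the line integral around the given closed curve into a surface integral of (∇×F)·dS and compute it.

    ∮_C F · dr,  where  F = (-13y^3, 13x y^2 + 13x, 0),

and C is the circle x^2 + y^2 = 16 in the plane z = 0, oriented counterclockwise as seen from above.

Let S be the flat disk x^2 + y^2 ≤ 16 in the plane z = 0, with upward unit normal n̂ = ẑ. By Stokes' theorem,

    ∮_C F · dr = ∬_S (∇ × F) · n̂ dS = ∬_D (curl F)_z dA,

where D is the disk x^2 + y^2 ≤ 16.

Compute the curl of F = (-13y^3, 13x y^2 + 13x, 0):
    (∇ × F)_x = ∂F_z/∂y - ∂F_y/∂z = 0,
    (∇ × F)_y = ∂F_x/∂z - ∂F_z/∂x = 0,
    (∇ × F)_z = ∂F_y/∂x - ∂F_x/∂y = 52y^2 + 13.

On z = 0, (curl F)_z = 52y^2 + 13.

Convert to polar (x = r cos θ, y = r sin θ, dA = r dr dθ); the integrand becomes 52r^2sin(θ)^2 + 13, so

    ∬_D (curl F)_z dA = ∫_0^{2π} ∫_0^{4} (52r^2sin(θ)^2 + 13) · r dr dθ.

Inner (r from 0 to 4): 3328sin(θ)^2 + 104.
Outer (θ from 0 to 2π): 3536π.

Therefore ∮_C F · dr = 3536π.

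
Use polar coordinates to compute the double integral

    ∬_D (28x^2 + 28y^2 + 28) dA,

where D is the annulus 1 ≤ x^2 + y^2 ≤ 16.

The region D is 1 ≤ r ≤ 4, 0 ≤ θ ≤ 2π in polar coordinates, where x = r cos(θ), y = r sin(θ), and dA = r dr dθ.

Under the substitution, the integrand becomes 28r^2 + 28, so

    ∬_D (28x^2 + 28y^2 + 28) dA = ∫_{0}^{2π} ∫_{1}^{4} (28r^2 + 28) · r dr dθ.

Inner integral (in r): ∫_{1}^{4} (28r^2 + 28) · r dr = 1995.

Outer integral (in θ): ∫_{0}^{2π} (1995) dθ = 3990π.

Therefore ∬_D (28x^2 + 28y^2 + 28) dA = 3990π.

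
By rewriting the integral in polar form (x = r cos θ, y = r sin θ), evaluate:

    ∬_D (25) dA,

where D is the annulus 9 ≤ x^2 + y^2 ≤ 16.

The region D is 3 ≤ r ≤ 4, 0 ≤ θ ≤ 2π in polar coordinates, where x = r cos(θ), y = r sin(θ), and dA = r dr dθ.

Under the substitution, the integrand becomes 25, so

    ∬_D (25) dA = ∫_{0}^{2π} ∫_{3}^{4} (25) · r dr dθ.

Inner integral (in r): ∫_{3}^{4} (25) · r dr = 175/2.

Outer integral (in θ): ∫_{0}^{2π} (175/2) dθ = 175π.

Therefore ∬_D (25) dA = 175π.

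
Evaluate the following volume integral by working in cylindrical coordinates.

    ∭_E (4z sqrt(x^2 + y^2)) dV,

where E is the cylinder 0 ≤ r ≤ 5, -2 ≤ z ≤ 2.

In cylindrical coordinates, x = r cos(θ), y = r sin(θ), z = z, and dV = r dr dθ dz.

The integrand becomes 4r z, so

    ∭_E (4z sqrt(x^2 + y^2)) dV = ∫_{0}^{2π} ∫_{0}^{5} ∫_{-2}^{2} (4r z) · r dz dr dθ.

Inner (z): 0.
Middle (r from 0 to 5): 0.
Outer (θ): 0.

Therefore the triple integral equals 0.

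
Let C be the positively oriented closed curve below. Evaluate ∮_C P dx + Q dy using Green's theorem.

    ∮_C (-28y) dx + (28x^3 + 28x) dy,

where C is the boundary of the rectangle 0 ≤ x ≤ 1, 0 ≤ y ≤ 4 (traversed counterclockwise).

Green's theorem converts the closed line integral into a double integral over the enclosed region D:

    ∮_C P dx + Q dy = ∬_D (∂Q/∂x - ∂P/∂y) dA.

Here P = -28y, Q = 28x^3 + 28x, so

    ∂Q/∂x = 84x^2 + 28,    ∂P/∂y = -28,
    ∂Q/∂x - ∂P/∂y = 84x^2 + 56.

D is the region 0 ≤ x ≤ 1, 0 ≤ y ≤ 4. Evaluating the double integral:

    ∬_D (84x^2 + 56) dA = ∫_0^{1} ∫_0^{4} (84x^2 + 56) dy dx.

Inner (y from 0 to 4): 336x^2 + 224.
Outer (x from 0 to 1): 336.

Therefore ∮_C P dx + Q dy = 336.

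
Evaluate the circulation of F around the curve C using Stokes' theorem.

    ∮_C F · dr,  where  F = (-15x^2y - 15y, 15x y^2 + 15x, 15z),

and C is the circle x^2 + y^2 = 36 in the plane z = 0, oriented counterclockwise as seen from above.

Let S be the flat disk x^2 + y^2 ≤ 36 in the plane z = 0, with upward unit normal n̂ = ẑ. By Stokes' theorem,

    ∮_C F · dr = ∬_S (∇ × F) · n̂ dS = ∬_D (curl F)_z dA,

where D is the disk x^2 + y^2 ≤ 36.

Compute the curl of F = (-15x^2y - 15y, 15x y^2 + 15x, 15z):
    (∇ × F)_x = ∂F_z/∂y - ∂F_y/∂z = 0,
    (∇ × F)_y = ∂F_x/∂z - ∂F_z/∂x = 0,
    (∇ × F)_z = ∂F_y/∂x - ∂F_x/∂y = 15x^2 + 15y^2 + 30.

On z = 0, (curl F)_z = 15x^2 + 15y^2 + 30.

Convert to polar (x = r cos θ, y = r sin θ, dA = r dr dθ); the integrand becomes 15r^2 + 30, so

    ∬_D (curl F)_z dA = ∫_0^{2π} ∫_0^{6} (15r^2 + 30) · r dr dθ.

Inner (r from 0 to 6): 5400.
Outer (θ from 0 to 2π): 10800π.

Therefore ∮_C F · dr = 10800π.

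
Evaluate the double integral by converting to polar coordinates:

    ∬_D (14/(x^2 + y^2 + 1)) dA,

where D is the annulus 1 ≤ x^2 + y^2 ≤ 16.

The region D is 1 ≤ r ≤ 4, 0 ≤ θ ≤ 2π in polar coordinates, where x = r cos(θ), y = r sin(θ), and dA = r dr dθ.

Under the substitution, the integrand becomes 14/(r^2 + 1), so

    ∬_D (14/(x^2 + y^2 + 1)) dA = ∫_{0}^{2π} ∫_{1}^{4} (14/(r^2 + 1)) · r dr dθ.

Inner integral (in r): ∫_{1}^{4} (14/(r^2 + 1)) · r dr = log(410338673/128).

Outer integral (in θ): ∫_{0}^{2π} (log(410338673/128)) dθ = log((410338673/128)^(2π)).

Therefore ∬_D (14/(x^2 + y^2 + 1)) dA = log((410338673/128)^(2π)).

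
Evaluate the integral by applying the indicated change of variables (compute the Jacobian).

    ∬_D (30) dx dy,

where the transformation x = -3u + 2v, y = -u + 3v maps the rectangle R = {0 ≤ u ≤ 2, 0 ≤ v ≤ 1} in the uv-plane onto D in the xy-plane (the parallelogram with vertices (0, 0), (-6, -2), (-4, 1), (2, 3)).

Compute the Jacobian determinant of (x, y) with respect to (u, v):

    ∂(x,y)/∂(u,v) = | -3  2 | = (-3)(3) - (2)(-1) = -7.
                   | -1  3 |

Its absolute value is |J| = 7 (the area scaling factor).

Substituting x = -3u + 2v, y = -u + 3v into the integrand,

    30 → 30,

so the integral becomes

    ∬_R (30) · |J| du dv = ∫_0^2 ∫_0^1 (210) dv du.

Inner (v): 210.
Outer (u): 420.

Therefore ∬_D (30) dx dy = 420.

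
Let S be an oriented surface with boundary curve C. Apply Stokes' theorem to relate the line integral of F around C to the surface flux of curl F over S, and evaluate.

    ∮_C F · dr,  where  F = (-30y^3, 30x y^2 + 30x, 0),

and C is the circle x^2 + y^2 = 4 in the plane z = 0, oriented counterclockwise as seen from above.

Let S be the flat disk x^2 + y^2 ≤ 4 in the plane z = 0, with upward unit normal n̂ = ẑ. By Stokes' theorem,

    ∮_C F · dr = ∬_S (∇ × F) · n̂ dS = ∬_D (curl F)_z dA,

where D is the disk x^2 + y^2 ≤ 4.

Compute the curl of F = (-30y^3, 30x y^2 + 30x, 0):
    (∇ × F)_x = ∂F_z/∂y - ∂F_y/∂z = 0,
    (∇ × F)_y = ∂F_x/∂z - ∂F_z/∂x = 0,
    (∇ × F)_z = ∂F_y/∂x - ∂F_x/∂y = 120y^2 + 30.

On z = 0, (curl F)_z = 120y^2 + 30.

Convert to polar (x = r cos θ, y = r sin θ, dA = r dr dθ); the integrand becomes 120r^2sin(θ)^2 + 30, so

    ∬_D (curl F)_z dA = ∫_0^{2π} ∫_0^{2} (120r^2sin(θ)^2 + 30) · r dr dθ.

Inner (r from 0 to 2): 480sin(θ)^2 + 60.
Outer (θ from 0 to 2π): 600π.

Therefore ∮_C F · dr = 600π.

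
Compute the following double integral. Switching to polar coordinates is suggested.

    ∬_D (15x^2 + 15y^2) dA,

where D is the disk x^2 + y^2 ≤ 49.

The region D is 0 ≤ r ≤ 7, 0 ≤ θ ≤ 2π in polar coordinates, where x = r cos(θ), y = r sin(θ), and dA = r dr dθ.

Under the substitution, the integrand becomes 15r^2, so

    ∬_D (15x^2 + 15y^2) dA = ∫_{0}^{2π} ∫_{0}^{7} (15r^2) · r dr dθ.

Inner integral (in r): ∫_{0}^{7} (15r^2) · r dr = 36015/4.

Outer integral (in θ): ∫_{0}^{2π} (36015/4) dθ = 36015π/2.

Therefore ∬_D (15x^2 + 15y^2) dA = 36015π/2.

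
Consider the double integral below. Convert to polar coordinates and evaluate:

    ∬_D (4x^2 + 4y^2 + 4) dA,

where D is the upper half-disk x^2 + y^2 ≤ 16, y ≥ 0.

The region D is 0 ≤ r ≤ 4, 0 ≤ θ ≤ π in polar coordinates, where x = r cos(θ), y = r sin(θ), and dA = r dr dθ.

Under the substitution, the integrand becomes 4r^2 + 4, so

    ∬_D (4x^2 + 4y^2 + 4) dA = ∫_{0}^{π} ∫_{0}^{4} (4r^2 + 4) · r dr dθ.

Inner integral (in r): ∫_{0}^{4} (4r^2 + 4) · r dr = 288.

Outer integral (in θ): ∫_{0}^{π} (288) dθ = 288π.

Therefore ∬_D (4x^2 + 4y^2 + 4) dA = 288π.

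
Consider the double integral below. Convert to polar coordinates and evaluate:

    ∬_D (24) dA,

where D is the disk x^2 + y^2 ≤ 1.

The region D is 0 ≤ r ≤ 1, 0 ≤ θ ≤ 2π in polar coordinates, where x = r cos(θ), y = r sin(θ), and dA = r dr dθ.

Under the substitution, the integrand becomes 24, so

    ∬_D (24) dA = ∫_{0}^{2π} ∫_{0}^{1} (24) · r dr dθ.

Inner integral (in r): ∫_{0}^{1} (24) · r dr = 12.

Outer integral (in θ): ∫_{0}^{2π} (12) dθ = 24π.

Therefore ∬_D (24) dA = 24π.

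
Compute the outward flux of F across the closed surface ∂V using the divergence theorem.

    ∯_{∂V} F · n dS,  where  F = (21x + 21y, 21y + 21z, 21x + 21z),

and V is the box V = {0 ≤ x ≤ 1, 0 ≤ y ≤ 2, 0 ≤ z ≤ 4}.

By the divergence theorem,

    ∯_{∂V} F · n dS = ∭_V (∇ · F) dV.

Compute the divergence:
    ∇ · F = ∂F_x/∂x + ∂F_y/∂y + ∂F_z/∂z = 21 + 21 + 21 = 63.

V is a rectangular box, so dV = dx dy dz with 0 ≤ x ≤ 1, 0 ≤ y ≤ 2, 0 ≤ z ≤ 4.

Integrate (63) over V as an iterated integral:

    ∭_V (∇·F) dV = ∫_0^{1} ∫_0^{2} ∫_0^{4} (63) dz dy dx.

Inner (z from 0 to 4): 252.
Middle (y from 0 to 2): 504.
Outer (x from 0 to 1): 504.

Therefore ∯_{∂V} F · n dS = 504.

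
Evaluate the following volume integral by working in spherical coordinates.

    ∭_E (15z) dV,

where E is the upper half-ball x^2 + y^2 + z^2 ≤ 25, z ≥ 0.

In spherical coordinates, x = ρ sin(φ) cos(θ), y = ρ sin(φ) sin(θ), z = ρ cos(φ), and dV = ρ^2 sin(φ) dρ dφ dθ.

The integrand becomes 15ρ cos(φ), so

    ∭_E (15z) dV = ∫_{0}^{2π} ∫_{0}^{π/2} ∫_{0}^{5} (15ρ cos(φ)) · ρ^2 sin(φ) dρ dφ dθ.

Inner (ρ): 9375sin(2φ)/8.
Middle (φ): 9375/8.
Outer (θ): 9375π/4.

Therefore the triple integral equals 9375π/4.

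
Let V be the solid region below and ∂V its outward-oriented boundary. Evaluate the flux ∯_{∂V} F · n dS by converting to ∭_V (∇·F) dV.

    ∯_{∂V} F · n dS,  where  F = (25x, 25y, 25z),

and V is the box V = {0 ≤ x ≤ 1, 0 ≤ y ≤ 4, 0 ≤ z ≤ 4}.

By the divergence theorem,

    ∯_{∂V} F · n dS = ∭_V (∇ · F) dV.

Compute the divergence:
    ∇ · F = ∂F_x/∂x + ∂F_y/∂y + ∂F_z/∂z = 25 + 25 + 25 = 75.

V is a rectangular box, so dV = dx dy dz with 0 ≤ x ≤ 1, 0 ≤ y ≤ 4, 0 ≤ z ≤ 4.

Integrate (75) over V as an iterated integral:

    ∭_V (∇·F) dV = ∫_0^{1} ∫_0^{4} ∫_0^{4} (75) dz dy dx.

Inner (z from 0 to 4): 300.
Middle (y from 0 to 4): 1200.
Outer (x from 0 to 1): 1200.

Therefore ∯_{∂V} F · n dS = 1200.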